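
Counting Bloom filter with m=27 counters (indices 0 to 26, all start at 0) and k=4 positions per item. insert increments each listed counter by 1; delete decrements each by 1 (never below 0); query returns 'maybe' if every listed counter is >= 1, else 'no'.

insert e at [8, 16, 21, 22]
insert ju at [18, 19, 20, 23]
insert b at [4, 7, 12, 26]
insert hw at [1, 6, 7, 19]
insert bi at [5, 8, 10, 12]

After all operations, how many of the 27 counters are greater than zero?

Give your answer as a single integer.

Step 1: insert e at [8, 16, 21, 22] -> counters=[0,0,0,0,0,0,0,0,1,0,0,0,0,0,0,0,1,0,0,0,0,1,1,0,0,0,0]
Step 2: insert ju at [18, 19, 20, 23] -> counters=[0,0,0,0,0,0,0,0,1,0,0,0,0,0,0,0,1,0,1,1,1,1,1,1,0,0,0]
Step 3: insert b at [4, 7, 12, 26] -> counters=[0,0,0,0,1,0,0,1,1,0,0,0,1,0,0,0,1,0,1,1,1,1,1,1,0,0,1]
Step 4: insert hw at [1, 6, 7, 19] -> counters=[0,1,0,0,1,0,1,2,1,0,0,0,1,0,0,0,1,0,1,2,1,1,1,1,0,0,1]
Step 5: insert bi at [5, 8, 10, 12] -> counters=[0,1,0,0,1,1,1,2,2,0,1,0,2,0,0,0,1,0,1,2,1,1,1,1,0,0,1]
Final counters=[0,1,0,0,1,1,1,2,2,0,1,0,2,0,0,0,1,0,1,2,1,1,1,1,0,0,1] -> 16 nonzero

Answer: 16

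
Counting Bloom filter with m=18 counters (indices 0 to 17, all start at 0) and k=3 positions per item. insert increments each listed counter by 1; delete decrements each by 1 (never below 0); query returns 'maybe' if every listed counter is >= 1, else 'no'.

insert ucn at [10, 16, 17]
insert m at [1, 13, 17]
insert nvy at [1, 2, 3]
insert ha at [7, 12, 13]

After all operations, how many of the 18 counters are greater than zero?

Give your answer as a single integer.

Answer: 9

Derivation:
Step 1: insert ucn at [10, 16, 17] -> counters=[0,0,0,0,0,0,0,0,0,0,1,0,0,0,0,0,1,1]
Step 2: insert m at [1, 13, 17] -> counters=[0,1,0,0,0,0,0,0,0,0,1,0,0,1,0,0,1,2]
Step 3: insert nvy at [1, 2, 3] -> counters=[0,2,1,1,0,0,0,0,0,0,1,0,0,1,0,0,1,2]
Step 4: insert ha at [7, 12, 13] -> counters=[0,2,1,1,0,0,0,1,0,0,1,0,1,2,0,0,1,2]
Final counters=[0,2,1,1,0,0,0,1,0,0,1,0,1,2,0,0,1,2] -> 9 nonzero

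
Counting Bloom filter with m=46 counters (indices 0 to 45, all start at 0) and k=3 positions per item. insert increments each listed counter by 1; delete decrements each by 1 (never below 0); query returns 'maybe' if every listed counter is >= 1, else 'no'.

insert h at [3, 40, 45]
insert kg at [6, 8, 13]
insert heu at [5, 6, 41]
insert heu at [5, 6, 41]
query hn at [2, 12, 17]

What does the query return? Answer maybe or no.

Answer: no

Derivation:
Step 1: insert h at [3, 40, 45] -> counters=[0,0,0,1,0,0,0,0,0,0,0,0,0,0,0,0,0,0,0,0,0,0,0,0,0,0,0,0,0,0,0,0,0,0,0,0,0,0,0,0,1,0,0,0,0,1]
Step 2: insert kg at [6, 8, 13] -> counters=[0,0,0,1,0,0,1,0,1,0,0,0,0,1,0,0,0,0,0,0,0,0,0,0,0,0,0,0,0,0,0,0,0,0,0,0,0,0,0,0,1,0,0,0,0,1]
Step 3: insert heu at [5, 6, 41] -> counters=[0,0,0,1,0,1,2,0,1,0,0,0,0,1,0,0,0,0,0,0,0,0,0,0,0,0,0,0,0,0,0,0,0,0,0,0,0,0,0,0,1,1,0,0,0,1]
Step 4: insert heu at [5, 6, 41] -> counters=[0,0,0,1,0,2,3,0,1,0,0,0,0,1,0,0,0,0,0,0,0,0,0,0,0,0,0,0,0,0,0,0,0,0,0,0,0,0,0,0,1,2,0,0,0,1]
Query hn: check counters[2]=0 counters[12]=0 counters[17]=0 -> no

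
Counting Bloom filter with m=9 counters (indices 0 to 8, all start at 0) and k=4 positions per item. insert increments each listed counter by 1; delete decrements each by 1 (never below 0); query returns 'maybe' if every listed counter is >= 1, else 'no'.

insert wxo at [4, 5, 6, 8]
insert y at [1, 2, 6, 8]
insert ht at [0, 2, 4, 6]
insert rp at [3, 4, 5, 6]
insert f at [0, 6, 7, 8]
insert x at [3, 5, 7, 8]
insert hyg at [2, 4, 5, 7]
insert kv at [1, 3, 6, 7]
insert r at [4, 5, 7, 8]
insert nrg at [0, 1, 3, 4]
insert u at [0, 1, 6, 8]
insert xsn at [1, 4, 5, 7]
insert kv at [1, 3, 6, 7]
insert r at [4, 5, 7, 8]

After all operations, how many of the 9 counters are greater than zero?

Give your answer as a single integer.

Step 1: insert wxo at [4, 5, 6, 8] -> counters=[0,0,0,0,1,1,1,0,1]
Step 2: insert y at [1, 2, 6, 8] -> counters=[0,1,1,0,1,1,2,0,2]
Step 3: insert ht at [0, 2, 4, 6] -> counters=[1,1,2,0,2,1,3,0,2]
Step 4: insert rp at [3, 4, 5, 6] -> counters=[1,1,2,1,3,2,4,0,2]
Step 5: insert f at [0, 6, 7, 8] -> counters=[2,1,2,1,3,2,5,1,3]
Step 6: insert x at [3, 5, 7, 8] -> counters=[2,1,2,2,3,3,5,2,4]
Step 7: insert hyg at [2, 4, 5, 7] -> counters=[2,1,3,2,4,4,5,3,4]
Step 8: insert kv at [1, 3, 6, 7] -> counters=[2,2,3,3,4,4,6,4,4]
Step 9: insert r at [4, 5, 7, 8] -> counters=[2,2,3,3,5,5,6,5,5]
Step 10: insert nrg at [0, 1, 3, 4] -> counters=[3,3,3,4,6,5,6,5,5]
Step 11: insert u at [0, 1, 6, 8] -> counters=[4,4,3,4,6,5,7,5,6]
Step 12: insert xsn at [1, 4, 5, 7] -> counters=[4,5,3,4,7,6,7,6,6]
Step 13: insert kv at [1, 3, 6, 7] -> counters=[4,6,3,5,7,6,8,7,6]
Step 14: insert r at [4, 5, 7, 8] -> counters=[4,6,3,5,8,7,8,8,7]
Final counters=[4,6,3,5,8,7,8,8,7] -> 9 nonzero

Answer: 9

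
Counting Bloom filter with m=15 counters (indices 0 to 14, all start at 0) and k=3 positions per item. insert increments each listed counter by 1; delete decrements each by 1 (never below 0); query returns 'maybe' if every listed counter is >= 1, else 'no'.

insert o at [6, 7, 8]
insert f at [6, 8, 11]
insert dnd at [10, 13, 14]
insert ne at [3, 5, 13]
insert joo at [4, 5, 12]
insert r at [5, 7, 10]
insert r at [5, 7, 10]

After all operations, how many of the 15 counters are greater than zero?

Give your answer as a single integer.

Step 1: insert o at [6, 7, 8] -> counters=[0,0,0,0,0,0,1,1,1,0,0,0,0,0,0]
Step 2: insert f at [6, 8, 11] -> counters=[0,0,0,0,0,0,2,1,2,0,0,1,0,0,0]
Step 3: insert dnd at [10, 13, 14] -> counters=[0,0,0,0,0,0,2,1,2,0,1,1,0,1,1]
Step 4: insert ne at [3, 5, 13] -> counters=[0,0,0,1,0,1,2,1,2,0,1,1,0,2,1]
Step 5: insert joo at [4, 5, 12] -> counters=[0,0,0,1,1,2,2,1,2,0,1,1,1,2,1]
Step 6: insert r at [5, 7, 10] -> counters=[0,0,0,1,1,3,2,2,2,0,2,1,1,2,1]
Step 7: insert r at [5, 7, 10] -> counters=[0,0,0,1,1,4,2,3,2,0,3,1,1,2,1]
Final counters=[0,0,0,1,1,4,2,3,2,0,3,1,1,2,1] -> 11 nonzero

Answer: 11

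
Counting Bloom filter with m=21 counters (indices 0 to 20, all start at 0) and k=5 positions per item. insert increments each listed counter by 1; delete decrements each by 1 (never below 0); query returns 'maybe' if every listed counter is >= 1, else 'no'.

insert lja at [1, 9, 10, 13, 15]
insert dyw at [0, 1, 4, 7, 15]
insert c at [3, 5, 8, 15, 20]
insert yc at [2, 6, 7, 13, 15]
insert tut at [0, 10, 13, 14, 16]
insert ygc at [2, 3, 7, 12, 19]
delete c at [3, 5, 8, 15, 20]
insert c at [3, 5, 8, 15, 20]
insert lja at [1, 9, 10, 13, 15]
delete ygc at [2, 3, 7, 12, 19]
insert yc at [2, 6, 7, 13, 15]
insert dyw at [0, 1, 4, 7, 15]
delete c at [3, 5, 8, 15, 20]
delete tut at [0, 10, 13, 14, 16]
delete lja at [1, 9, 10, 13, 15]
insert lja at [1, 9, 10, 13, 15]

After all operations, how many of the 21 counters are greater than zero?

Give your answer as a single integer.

Step 1: insert lja at [1, 9, 10, 13, 15] -> counters=[0,1,0,0,0,0,0,0,0,1,1,0,0,1,0,1,0,0,0,0,0]
Step 2: insert dyw at [0, 1, 4, 7, 15] -> counters=[1,2,0,0,1,0,0,1,0,1,1,0,0,1,0,2,0,0,0,0,0]
Step 3: insert c at [3, 5, 8, 15, 20] -> counters=[1,2,0,1,1,1,0,1,1,1,1,0,0,1,0,3,0,0,0,0,1]
Step 4: insert yc at [2, 6, 7, 13, 15] -> counters=[1,2,1,1,1,1,1,2,1,1,1,0,0,2,0,4,0,0,0,0,1]
Step 5: insert tut at [0, 10, 13, 14, 16] -> counters=[2,2,1,1,1,1,1,2,1,1,2,0,0,3,1,4,1,0,0,0,1]
Step 6: insert ygc at [2, 3, 7, 12, 19] -> counters=[2,2,2,2,1,1,1,3,1,1,2,0,1,3,1,4,1,0,0,1,1]
Step 7: delete c at [3, 5, 8, 15, 20] -> counters=[2,2,2,1,1,0,1,3,0,1,2,0,1,3,1,3,1,0,0,1,0]
Step 8: insert c at [3, 5, 8, 15, 20] -> counters=[2,2,2,2,1,1,1,3,1,1,2,0,1,3,1,4,1,0,0,1,1]
Step 9: insert lja at [1, 9, 10, 13, 15] -> counters=[2,3,2,2,1,1,1,3,1,2,3,0,1,4,1,5,1,0,0,1,1]
Step 10: delete ygc at [2, 3, 7, 12, 19] -> counters=[2,3,1,1,1,1,1,2,1,2,3,0,0,4,1,5,1,0,0,0,1]
Step 11: insert yc at [2, 6, 7, 13, 15] -> counters=[2,3,2,1,1,1,2,3,1,2,3,0,0,5,1,6,1,0,0,0,1]
Step 12: insert dyw at [0, 1, 4, 7, 15] -> counters=[3,4,2,1,2,1,2,4,1,2,3,0,0,5,1,7,1,0,0,0,1]
Step 13: delete c at [3, 5, 8, 15, 20] -> counters=[3,4,2,0,2,0,2,4,0,2,3,0,0,5,1,6,1,0,0,0,0]
Step 14: delete tut at [0, 10, 13, 14, 16] -> counters=[2,4,2,0,2,0,2,4,0,2,2,0,0,4,0,6,0,0,0,0,0]
Step 15: delete lja at [1, 9, 10, 13, 15] -> counters=[2,3,2,0,2,0,2,4,0,1,1,0,0,3,0,5,0,0,0,0,0]
Step 16: insert lja at [1, 9, 10, 13, 15] -> counters=[2,4,2,0,2,0,2,4,0,2,2,0,0,4,0,6,0,0,0,0,0]
Final counters=[2,4,2,0,2,0,2,4,0,2,2,0,0,4,0,6,0,0,0,0,0] -> 10 nonzero

Answer: 10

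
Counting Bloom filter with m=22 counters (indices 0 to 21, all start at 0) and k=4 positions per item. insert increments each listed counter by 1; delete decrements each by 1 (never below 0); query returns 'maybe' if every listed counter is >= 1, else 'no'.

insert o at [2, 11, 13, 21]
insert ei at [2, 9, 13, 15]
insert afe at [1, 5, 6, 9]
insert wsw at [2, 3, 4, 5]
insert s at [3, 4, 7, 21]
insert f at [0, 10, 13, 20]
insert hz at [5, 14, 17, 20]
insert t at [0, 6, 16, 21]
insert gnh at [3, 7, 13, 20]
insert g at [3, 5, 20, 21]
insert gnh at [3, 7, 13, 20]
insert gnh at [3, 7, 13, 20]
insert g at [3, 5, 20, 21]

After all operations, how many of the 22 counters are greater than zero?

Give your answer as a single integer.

Answer: 18

Derivation:
Step 1: insert o at [2, 11, 13, 21] -> counters=[0,0,1,0,0,0,0,0,0,0,0,1,0,1,0,0,0,0,0,0,0,1]
Step 2: insert ei at [2, 9, 13, 15] -> counters=[0,0,2,0,0,0,0,0,0,1,0,1,0,2,0,1,0,0,0,0,0,1]
Step 3: insert afe at [1, 5, 6, 9] -> counters=[0,1,2,0,0,1,1,0,0,2,0,1,0,2,0,1,0,0,0,0,0,1]
Step 4: insert wsw at [2, 3, 4, 5] -> counters=[0,1,3,1,1,2,1,0,0,2,0,1,0,2,0,1,0,0,0,0,0,1]
Step 5: insert s at [3, 4, 7, 21] -> counters=[0,1,3,2,2,2,1,1,0,2,0,1,0,2,0,1,0,0,0,0,0,2]
Step 6: insert f at [0, 10, 13, 20] -> counters=[1,1,3,2,2,2,1,1,0,2,1,1,0,3,0,1,0,0,0,0,1,2]
Step 7: insert hz at [5, 14, 17, 20] -> counters=[1,1,3,2,2,3,1,1,0,2,1,1,0,3,1,1,0,1,0,0,2,2]
Step 8: insert t at [0, 6, 16, 21] -> counters=[2,1,3,2,2,3,2,1,0,2,1,1,0,3,1,1,1,1,0,0,2,3]
Step 9: insert gnh at [3, 7, 13, 20] -> counters=[2,1,3,3,2,3,2,2,0,2,1,1,0,4,1,1,1,1,0,0,3,3]
Step 10: insert g at [3, 5, 20, 21] -> counters=[2,1,3,4,2,4,2,2,0,2,1,1,0,4,1,1,1,1,0,0,4,4]
Step 11: insert gnh at [3, 7, 13, 20] -> counters=[2,1,3,5,2,4,2,3,0,2,1,1,0,5,1,1,1,1,0,0,5,4]
Step 12: insert gnh at [3, 7, 13, 20] -> counters=[2,1,3,6,2,4,2,4,0,2,1,1,0,6,1,1,1,1,0,0,6,4]
Step 13: insert g at [3, 5, 20, 21] -> counters=[2,1,3,7,2,5,2,4,0,2,1,1,0,6,1,1,1,1,0,0,7,5]
Final counters=[2,1,3,7,2,5,2,4,0,2,1,1,0,6,1,1,1,1,0,0,7,5] -> 18 nonzero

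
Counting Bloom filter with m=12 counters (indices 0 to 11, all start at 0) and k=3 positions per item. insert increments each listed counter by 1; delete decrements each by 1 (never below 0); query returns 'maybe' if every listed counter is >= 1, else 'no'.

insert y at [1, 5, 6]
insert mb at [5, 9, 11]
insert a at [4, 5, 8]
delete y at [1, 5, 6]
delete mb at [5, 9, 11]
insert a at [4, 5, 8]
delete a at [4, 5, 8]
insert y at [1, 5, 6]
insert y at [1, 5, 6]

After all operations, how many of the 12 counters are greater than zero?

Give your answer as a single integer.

Step 1: insert y at [1, 5, 6] -> counters=[0,1,0,0,0,1,1,0,0,0,0,0]
Step 2: insert mb at [5, 9, 11] -> counters=[0,1,0,0,0,2,1,0,0,1,0,1]
Step 3: insert a at [4, 5, 8] -> counters=[0,1,0,0,1,3,1,0,1,1,0,1]
Step 4: delete y at [1, 5, 6] -> counters=[0,0,0,0,1,2,0,0,1,1,0,1]
Step 5: delete mb at [5, 9, 11] -> counters=[0,0,0,0,1,1,0,0,1,0,0,0]
Step 6: insert a at [4, 5, 8] -> counters=[0,0,0,0,2,2,0,0,2,0,0,0]
Step 7: delete a at [4, 5, 8] -> counters=[0,0,0,0,1,1,0,0,1,0,0,0]
Step 8: insert y at [1, 5, 6] -> counters=[0,1,0,0,1,2,1,0,1,0,0,0]
Step 9: insert y at [1, 5, 6] -> counters=[0,2,0,0,1,3,2,0,1,0,0,0]
Final counters=[0,2,0,0,1,3,2,0,1,0,0,0] -> 5 nonzero

Answer: 5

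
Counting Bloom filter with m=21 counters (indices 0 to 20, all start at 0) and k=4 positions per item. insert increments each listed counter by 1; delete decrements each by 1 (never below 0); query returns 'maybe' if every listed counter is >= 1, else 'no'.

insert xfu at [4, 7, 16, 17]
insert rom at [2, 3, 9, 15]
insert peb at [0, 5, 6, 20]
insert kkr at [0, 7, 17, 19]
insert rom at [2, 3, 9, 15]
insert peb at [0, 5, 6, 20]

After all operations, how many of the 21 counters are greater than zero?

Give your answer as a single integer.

Answer: 13

Derivation:
Step 1: insert xfu at [4, 7, 16, 17] -> counters=[0,0,0,0,1,0,0,1,0,0,0,0,0,0,0,0,1,1,0,0,0]
Step 2: insert rom at [2, 3, 9, 15] -> counters=[0,0,1,1,1,0,0,1,0,1,0,0,0,0,0,1,1,1,0,0,0]
Step 3: insert peb at [0, 5, 6, 20] -> counters=[1,0,1,1,1,1,1,1,0,1,0,0,0,0,0,1,1,1,0,0,1]
Step 4: insert kkr at [0, 7, 17, 19] -> counters=[2,0,1,1,1,1,1,2,0,1,0,0,0,0,0,1,1,2,0,1,1]
Step 5: insert rom at [2, 3, 9, 15] -> counters=[2,0,2,2,1,1,1,2,0,2,0,0,0,0,0,2,1,2,0,1,1]
Step 6: insert peb at [0, 5, 6, 20] -> counters=[3,0,2,2,1,2,2,2,0,2,0,0,0,0,0,2,1,2,0,1,2]
Final counters=[3,0,2,2,1,2,2,2,0,2,0,0,0,0,0,2,1,2,0,1,2] -> 13 nonzero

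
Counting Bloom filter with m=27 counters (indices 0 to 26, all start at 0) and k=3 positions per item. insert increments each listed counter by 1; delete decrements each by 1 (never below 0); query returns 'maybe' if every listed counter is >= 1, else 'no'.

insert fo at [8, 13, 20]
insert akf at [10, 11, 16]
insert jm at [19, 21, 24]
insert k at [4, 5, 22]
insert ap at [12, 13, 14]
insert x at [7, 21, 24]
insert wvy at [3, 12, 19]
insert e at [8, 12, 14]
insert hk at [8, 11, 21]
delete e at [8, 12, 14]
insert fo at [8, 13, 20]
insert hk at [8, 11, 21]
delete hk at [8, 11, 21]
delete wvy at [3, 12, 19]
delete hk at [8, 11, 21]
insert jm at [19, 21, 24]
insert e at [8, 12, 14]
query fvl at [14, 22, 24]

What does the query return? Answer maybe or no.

Step 1: insert fo at [8, 13, 20] -> counters=[0,0,0,0,0,0,0,0,1,0,0,0,0,1,0,0,0,0,0,0,1,0,0,0,0,0,0]
Step 2: insert akf at [10, 11, 16] -> counters=[0,0,0,0,0,0,0,0,1,0,1,1,0,1,0,0,1,0,0,0,1,0,0,0,0,0,0]
Step 3: insert jm at [19, 21, 24] -> counters=[0,0,0,0,0,0,0,0,1,0,1,1,0,1,0,0,1,0,0,1,1,1,0,0,1,0,0]
Step 4: insert k at [4, 5, 22] -> counters=[0,0,0,0,1,1,0,0,1,0,1,1,0,1,0,0,1,0,0,1,1,1,1,0,1,0,0]
Step 5: insert ap at [12, 13, 14] -> counters=[0,0,0,0,1,1,0,0,1,0,1,1,1,2,1,0,1,0,0,1,1,1,1,0,1,0,0]
Step 6: insert x at [7, 21, 24] -> counters=[0,0,0,0,1,1,0,1,1,0,1,1,1,2,1,0,1,0,0,1,1,2,1,0,2,0,0]
Step 7: insert wvy at [3, 12, 19] -> counters=[0,0,0,1,1,1,0,1,1,0,1,1,2,2,1,0,1,0,0,2,1,2,1,0,2,0,0]
Step 8: insert e at [8, 12, 14] -> counters=[0,0,0,1,1,1,0,1,2,0,1,1,3,2,2,0,1,0,0,2,1,2,1,0,2,0,0]
Step 9: insert hk at [8, 11, 21] -> counters=[0,0,0,1,1,1,0,1,3,0,1,2,3,2,2,0,1,0,0,2,1,3,1,0,2,0,0]
Step 10: delete e at [8, 12, 14] -> counters=[0,0,0,1,1,1,0,1,2,0,1,2,2,2,1,0,1,0,0,2,1,3,1,0,2,0,0]
Step 11: insert fo at [8, 13, 20] -> counters=[0,0,0,1,1,1,0,1,3,0,1,2,2,3,1,0,1,0,0,2,2,3,1,0,2,0,0]
Step 12: insert hk at [8, 11, 21] -> counters=[0,0,0,1,1,1,0,1,4,0,1,3,2,3,1,0,1,0,0,2,2,4,1,0,2,0,0]
Step 13: delete hk at [8, 11, 21] -> counters=[0,0,0,1,1,1,0,1,3,0,1,2,2,3,1,0,1,0,0,2,2,3,1,0,2,0,0]
Step 14: delete wvy at [3, 12, 19] -> counters=[0,0,0,0,1,1,0,1,3,0,1,2,1,3,1,0,1,0,0,1,2,3,1,0,2,0,0]
Step 15: delete hk at [8, 11, 21] -> counters=[0,0,0,0,1,1,0,1,2,0,1,1,1,3,1,0,1,0,0,1,2,2,1,0,2,0,0]
Step 16: insert jm at [19, 21, 24] -> counters=[0,0,0,0,1,1,0,1,2,0,1,1,1,3,1,0,1,0,0,2,2,3,1,0,3,0,0]
Step 17: insert e at [8, 12, 14] -> counters=[0,0,0,0,1,1,0,1,3,0,1,1,2,3,2,0,1,0,0,2,2,3,1,0,3,0,0]
Query fvl: check counters[14]=2 counters[22]=1 counters[24]=3 -> maybe

Answer: maybe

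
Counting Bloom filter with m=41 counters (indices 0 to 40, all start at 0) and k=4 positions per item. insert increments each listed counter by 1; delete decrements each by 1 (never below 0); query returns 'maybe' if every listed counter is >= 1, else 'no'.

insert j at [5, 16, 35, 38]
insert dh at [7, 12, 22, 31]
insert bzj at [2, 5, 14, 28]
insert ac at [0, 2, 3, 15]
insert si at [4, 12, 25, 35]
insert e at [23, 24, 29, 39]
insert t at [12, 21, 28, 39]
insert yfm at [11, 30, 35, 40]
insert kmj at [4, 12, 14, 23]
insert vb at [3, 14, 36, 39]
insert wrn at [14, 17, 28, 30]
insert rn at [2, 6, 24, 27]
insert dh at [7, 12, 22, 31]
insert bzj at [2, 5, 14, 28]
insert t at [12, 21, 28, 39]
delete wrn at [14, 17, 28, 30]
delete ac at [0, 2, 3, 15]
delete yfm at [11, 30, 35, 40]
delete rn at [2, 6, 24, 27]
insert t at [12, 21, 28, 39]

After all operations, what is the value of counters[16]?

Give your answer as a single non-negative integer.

Step 1: insert j at [5, 16, 35, 38] -> counters=[0,0,0,0,0,1,0,0,0,0,0,0,0,0,0,0,1,0,0,0,0,0,0,0,0,0,0,0,0,0,0,0,0,0,0,1,0,0,1,0,0]
Step 2: insert dh at [7, 12, 22, 31] -> counters=[0,0,0,0,0,1,0,1,0,0,0,0,1,0,0,0,1,0,0,0,0,0,1,0,0,0,0,0,0,0,0,1,0,0,0,1,0,0,1,0,0]
Step 3: insert bzj at [2, 5, 14, 28] -> counters=[0,0,1,0,0,2,0,1,0,0,0,0,1,0,1,0,1,0,0,0,0,0,1,0,0,0,0,0,1,0,0,1,0,0,0,1,0,0,1,0,0]
Step 4: insert ac at [0, 2, 3, 15] -> counters=[1,0,2,1,0,2,0,1,0,0,0,0,1,0,1,1,1,0,0,0,0,0,1,0,0,0,0,0,1,0,0,1,0,0,0,1,0,0,1,0,0]
Step 5: insert si at [4, 12, 25, 35] -> counters=[1,0,2,1,1,2,0,1,0,0,0,0,2,0,1,1,1,0,0,0,0,0,1,0,0,1,0,0,1,0,0,1,0,0,0,2,0,0,1,0,0]
Step 6: insert e at [23, 24, 29, 39] -> counters=[1,0,2,1,1,2,0,1,0,0,0,0,2,0,1,1,1,0,0,0,0,0,1,1,1,1,0,0,1,1,0,1,0,0,0,2,0,0,1,1,0]
Step 7: insert t at [12, 21, 28, 39] -> counters=[1,0,2,1,1,2,0,1,0,0,0,0,3,0,1,1,1,0,0,0,0,1,1,1,1,1,0,0,2,1,0,1,0,0,0,2,0,0,1,2,0]
Step 8: insert yfm at [11, 30, 35, 40] -> counters=[1,0,2,1,1,2,0,1,0,0,0,1,3,0,1,1,1,0,0,0,0,1,1,1,1,1,0,0,2,1,1,1,0,0,0,3,0,0,1,2,1]
Step 9: insert kmj at [4, 12, 14, 23] -> counters=[1,0,2,1,2,2,0,1,0,0,0,1,4,0,2,1,1,0,0,0,0,1,1,2,1,1,0,0,2,1,1,1,0,0,0,3,0,0,1,2,1]
Step 10: insert vb at [3, 14, 36, 39] -> counters=[1,0,2,2,2,2,0,1,0,0,0,1,4,0,3,1,1,0,0,0,0,1,1,2,1,1,0,0,2,1,1,1,0,0,0,3,1,0,1,3,1]
Step 11: insert wrn at [14, 17, 28, 30] -> counters=[1,0,2,2,2,2,0,1,0,0,0,1,4,0,4,1,1,1,0,0,0,1,1,2,1,1,0,0,3,1,2,1,0,0,0,3,1,0,1,3,1]
Step 12: insert rn at [2, 6, 24, 27] -> counters=[1,0,3,2,2,2,1,1,0,0,0,1,4,0,4,1,1,1,0,0,0,1,1,2,2,1,0,1,3,1,2,1,0,0,0,3,1,0,1,3,1]
Step 13: insert dh at [7, 12, 22, 31] -> counters=[1,0,3,2,2,2,1,2,0,0,0,1,5,0,4,1,1,1,0,0,0,1,2,2,2,1,0,1,3,1,2,2,0,0,0,3,1,0,1,3,1]
Step 14: insert bzj at [2, 5, 14, 28] -> counters=[1,0,4,2,2,3,1,2,0,0,0,1,5,0,5,1,1,1,0,0,0,1,2,2,2,1,0,1,4,1,2,2,0,0,0,3,1,0,1,3,1]
Step 15: insert t at [12, 21, 28, 39] -> counters=[1,0,4,2,2,3,1,2,0,0,0,1,6,0,5,1,1,1,0,0,0,2,2,2,2,1,0,1,5,1,2,2,0,0,0,3,1,0,1,4,1]
Step 16: delete wrn at [14, 17, 28, 30] -> counters=[1,0,4,2,2,3,1,2,0,0,0,1,6,0,4,1,1,0,0,0,0,2,2,2,2,1,0,1,4,1,1,2,0,0,0,3,1,0,1,4,1]
Step 17: delete ac at [0, 2, 3, 15] -> counters=[0,0,3,1,2,3,1,2,0,0,0,1,6,0,4,0,1,0,0,0,0,2,2,2,2,1,0,1,4,1,1,2,0,0,0,3,1,0,1,4,1]
Step 18: delete yfm at [11, 30, 35, 40] -> counters=[0,0,3,1,2,3,1,2,0,0,0,0,6,0,4,0,1,0,0,0,0,2,2,2,2,1,0,1,4,1,0,2,0,0,0,2,1,0,1,4,0]
Step 19: delete rn at [2, 6, 24, 27] -> counters=[0,0,2,1,2,3,0,2,0,0,0,0,6,0,4,0,1,0,0,0,0,2,2,2,1,1,0,0,4,1,0,2,0,0,0,2,1,0,1,4,0]
Step 20: insert t at [12, 21, 28, 39] -> counters=[0,0,2,1,2,3,0,2,0,0,0,0,7,0,4,0,1,0,0,0,0,3,2,2,1,1,0,0,5,1,0,2,0,0,0,2,1,0,1,5,0]
Final counters=[0,0,2,1,2,3,0,2,0,0,0,0,7,0,4,0,1,0,0,0,0,3,2,2,1,1,0,0,5,1,0,2,0,0,0,2,1,0,1,5,0] -> counters[16]=1

Answer: 1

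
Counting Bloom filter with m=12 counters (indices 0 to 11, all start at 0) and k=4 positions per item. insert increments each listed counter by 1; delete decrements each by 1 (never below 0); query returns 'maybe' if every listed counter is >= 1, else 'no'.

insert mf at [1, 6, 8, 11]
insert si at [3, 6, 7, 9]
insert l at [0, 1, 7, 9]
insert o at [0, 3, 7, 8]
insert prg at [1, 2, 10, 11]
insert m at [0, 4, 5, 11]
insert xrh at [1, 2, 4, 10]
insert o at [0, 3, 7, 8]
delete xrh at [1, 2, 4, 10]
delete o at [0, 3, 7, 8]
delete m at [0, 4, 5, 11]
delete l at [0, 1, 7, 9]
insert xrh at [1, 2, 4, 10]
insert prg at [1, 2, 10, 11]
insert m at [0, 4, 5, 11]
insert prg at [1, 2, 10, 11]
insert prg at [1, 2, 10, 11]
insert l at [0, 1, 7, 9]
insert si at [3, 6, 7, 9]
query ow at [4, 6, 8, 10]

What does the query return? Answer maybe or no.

Answer: maybe

Derivation:
Step 1: insert mf at [1, 6, 8, 11] -> counters=[0,1,0,0,0,0,1,0,1,0,0,1]
Step 2: insert si at [3, 6, 7, 9] -> counters=[0,1,0,1,0,0,2,1,1,1,0,1]
Step 3: insert l at [0, 1, 7, 9] -> counters=[1,2,0,1,0,0,2,2,1,2,0,1]
Step 4: insert o at [0, 3, 7, 8] -> counters=[2,2,0,2,0,0,2,3,2,2,0,1]
Step 5: insert prg at [1, 2, 10, 11] -> counters=[2,3,1,2,0,0,2,3,2,2,1,2]
Step 6: insert m at [0, 4, 5, 11] -> counters=[3,3,1,2,1,1,2,3,2,2,1,3]
Step 7: insert xrh at [1, 2, 4, 10] -> counters=[3,4,2,2,2,1,2,3,2,2,2,3]
Step 8: insert o at [0, 3, 7, 8] -> counters=[4,4,2,3,2,1,2,4,3,2,2,3]
Step 9: delete xrh at [1, 2, 4, 10] -> counters=[4,3,1,3,1,1,2,4,3,2,1,3]
Step 10: delete o at [0, 3, 7, 8] -> counters=[3,3,1,2,1,1,2,3,2,2,1,3]
Step 11: delete m at [0, 4, 5, 11] -> counters=[2,3,1,2,0,0,2,3,2,2,1,2]
Step 12: delete l at [0, 1, 7, 9] -> counters=[1,2,1,2,0,0,2,2,2,1,1,2]
Step 13: insert xrh at [1, 2, 4, 10] -> counters=[1,3,2,2,1,0,2,2,2,1,2,2]
Step 14: insert prg at [1, 2, 10, 11] -> counters=[1,4,3,2,1,0,2,2,2,1,3,3]
Step 15: insert m at [0, 4, 5, 11] -> counters=[2,4,3,2,2,1,2,2,2,1,3,4]
Step 16: insert prg at [1, 2, 10, 11] -> counters=[2,5,4,2,2,1,2,2,2,1,4,5]
Step 17: insert prg at [1, 2, 10, 11] -> counters=[2,6,5,2,2,1,2,2,2,1,5,6]
Step 18: insert l at [0, 1, 7, 9] -> counters=[3,7,5,2,2,1,2,3,2,2,5,6]
Step 19: insert si at [3, 6, 7, 9] -> counters=[3,7,5,3,2,1,3,4,2,3,5,6]
Query ow: check counters[4]=2 counters[6]=3 counters[8]=2 counters[10]=5 -> maybe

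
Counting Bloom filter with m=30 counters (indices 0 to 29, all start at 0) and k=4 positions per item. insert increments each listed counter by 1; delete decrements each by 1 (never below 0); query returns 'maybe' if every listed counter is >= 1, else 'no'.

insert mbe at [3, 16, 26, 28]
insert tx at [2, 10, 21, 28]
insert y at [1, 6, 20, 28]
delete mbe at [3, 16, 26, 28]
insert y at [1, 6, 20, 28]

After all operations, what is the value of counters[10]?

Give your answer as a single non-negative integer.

Answer: 1

Derivation:
Step 1: insert mbe at [3, 16, 26, 28] -> counters=[0,0,0,1,0,0,0,0,0,0,0,0,0,0,0,0,1,0,0,0,0,0,0,0,0,0,1,0,1,0]
Step 2: insert tx at [2, 10, 21, 28] -> counters=[0,0,1,1,0,0,0,0,0,0,1,0,0,0,0,0,1,0,0,0,0,1,0,0,0,0,1,0,2,0]
Step 3: insert y at [1, 6, 20, 28] -> counters=[0,1,1,1,0,0,1,0,0,0,1,0,0,0,0,0,1,0,0,0,1,1,0,0,0,0,1,0,3,0]
Step 4: delete mbe at [3, 16, 26, 28] -> counters=[0,1,1,0,0,0,1,0,0,0,1,0,0,0,0,0,0,0,0,0,1,1,0,0,0,0,0,0,2,0]
Step 5: insert y at [1, 6, 20, 28] -> counters=[0,2,1,0,0,0,2,0,0,0,1,0,0,0,0,0,0,0,0,0,2,1,0,0,0,0,0,0,3,0]
Final counters=[0,2,1,0,0,0,2,0,0,0,1,0,0,0,0,0,0,0,0,0,2,1,0,0,0,0,0,0,3,0] -> counters[10]=1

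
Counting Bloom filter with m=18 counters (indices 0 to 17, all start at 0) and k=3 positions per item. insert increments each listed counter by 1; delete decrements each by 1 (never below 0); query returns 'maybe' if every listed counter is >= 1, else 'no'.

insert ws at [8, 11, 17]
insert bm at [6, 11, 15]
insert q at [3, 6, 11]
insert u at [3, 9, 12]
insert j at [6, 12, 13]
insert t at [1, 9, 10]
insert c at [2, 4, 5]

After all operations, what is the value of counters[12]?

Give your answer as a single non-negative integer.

Answer: 2

Derivation:
Step 1: insert ws at [8, 11, 17] -> counters=[0,0,0,0,0,0,0,0,1,0,0,1,0,0,0,0,0,1]
Step 2: insert bm at [6, 11, 15] -> counters=[0,0,0,0,0,0,1,0,1,0,0,2,0,0,0,1,0,1]
Step 3: insert q at [3, 6, 11] -> counters=[0,0,0,1,0,0,2,0,1,0,0,3,0,0,0,1,0,1]
Step 4: insert u at [3, 9, 12] -> counters=[0,0,0,2,0,0,2,0,1,1,0,3,1,0,0,1,0,1]
Step 5: insert j at [6, 12, 13] -> counters=[0,0,0,2,0,0,3,0,1,1,0,3,2,1,0,1,0,1]
Step 6: insert t at [1, 9, 10] -> counters=[0,1,0,2,0,0,3,0,1,2,1,3,2,1,0,1,0,1]
Step 7: insert c at [2, 4, 5] -> counters=[0,1,1,2,1,1,3,0,1,2,1,3,2,1,0,1,0,1]
Final counters=[0,1,1,2,1,1,3,0,1,2,1,3,2,1,0,1,0,1] -> counters[12]=2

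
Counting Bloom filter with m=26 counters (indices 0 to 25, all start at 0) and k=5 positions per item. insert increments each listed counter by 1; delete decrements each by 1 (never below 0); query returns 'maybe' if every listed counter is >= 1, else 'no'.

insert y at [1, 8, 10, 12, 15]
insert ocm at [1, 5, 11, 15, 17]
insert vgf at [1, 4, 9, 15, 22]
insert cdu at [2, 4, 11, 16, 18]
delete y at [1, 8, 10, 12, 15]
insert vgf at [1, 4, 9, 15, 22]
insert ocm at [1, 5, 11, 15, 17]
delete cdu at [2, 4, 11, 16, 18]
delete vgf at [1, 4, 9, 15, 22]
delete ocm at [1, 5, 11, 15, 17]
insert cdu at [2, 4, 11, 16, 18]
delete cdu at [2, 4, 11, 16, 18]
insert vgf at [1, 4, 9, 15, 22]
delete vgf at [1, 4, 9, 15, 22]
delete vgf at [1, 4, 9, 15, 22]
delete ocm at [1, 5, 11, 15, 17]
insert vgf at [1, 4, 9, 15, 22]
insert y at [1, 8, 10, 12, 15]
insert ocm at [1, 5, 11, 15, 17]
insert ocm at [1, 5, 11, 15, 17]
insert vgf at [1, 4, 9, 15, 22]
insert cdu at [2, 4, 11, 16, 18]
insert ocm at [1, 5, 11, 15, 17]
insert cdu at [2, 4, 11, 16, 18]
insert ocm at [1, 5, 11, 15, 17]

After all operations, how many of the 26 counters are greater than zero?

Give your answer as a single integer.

Step 1: insert y at [1, 8, 10, 12, 15] -> counters=[0,1,0,0,0,0,0,0,1,0,1,0,1,0,0,1,0,0,0,0,0,0,0,0,0,0]
Step 2: insert ocm at [1, 5, 11, 15, 17] -> counters=[0,2,0,0,0,1,0,0,1,0,1,1,1,0,0,2,0,1,0,0,0,0,0,0,0,0]
Step 3: insert vgf at [1, 4, 9, 15, 22] -> counters=[0,3,0,0,1,1,0,0,1,1,1,1,1,0,0,3,0,1,0,0,0,0,1,0,0,0]
Step 4: insert cdu at [2, 4, 11, 16, 18] -> counters=[0,3,1,0,2,1,0,0,1,1,1,2,1,0,0,3,1,1,1,0,0,0,1,0,0,0]
Step 5: delete y at [1, 8, 10, 12, 15] -> counters=[0,2,1,0,2,1,0,0,0,1,0,2,0,0,0,2,1,1,1,0,0,0,1,0,0,0]
Step 6: insert vgf at [1, 4, 9, 15, 22] -> counters=[0,3,1,0,3,1,0,0,0,2,0,2,0,0,0,3,1,1,1,0,0,0,2,0,0,0]
Step 7: insert ocm at [1, 5, 11, 15, 17] -> counters=[0,4,1,0,3,2,0,0,0,2,0,3,0,0,0,4,1,2,1,0,0,0,2,0,0,0]
Step 8: delete cdu at [2, 4, 11, 16, 18] -> counters=[0,4,0,0,2,2,0,0,0,2,0,2,0,0,0,4,0,2,0,0,0,0,2,0,0,0]
Step 9: delete vgf at [1, 4, 9, 15, 22] -> counters=[0,3,0,0,1,2,0,0,0,1,0,2,0,0,0,3,0,2,0,0,0,0,1,0,0,0]
Step 10: delete ocm at [1, 5, 11, 15, 17] -> counters=[0,2,0,0,1,1,0,0,0,1,0,1,0,0,0,2,0,1,0,0,0,0,1,0,0,0]
Step 11: insert cdu at [2, 4, 11, 16, 18] -> counters=[0,2,1,0,2,1,0,0,0,1,0,2,0,0,0,2,1,1,1,0,0,0,1,0,0,0]
Step 12: delete cdu at [2, 4, 11, 16, 18] -> counters=[0,2,0,0,1,1,0,0,0,1,0,1,0,0,0,2,0,1,0,0,0,0,1,0,0,0]
Step 13: insert vgf at [1, 4, 9, 15, 22] -> counters=[0,3,0,0,2,1,0,0,0,2,0,1,0,0,0,3,0,1,0,0,0,0,2,0,0,0]
Step 14: delete vgf at [1, 4, 9, 15, 22] -> counters=[0,2,0,0,1,1,0,0,0,1,0,1,0,0,0,2,0,1,0,0,0,0,1,0,0,0]
Step 15: delete vgf at [1, 4, 9, 15, 22] -> counters=[0,1,0,0,0,1,0,0,0,0,0,1,0,0,0,1,0,1,0,0,0,0,0,0,0,0]
Step 16: delete ocm at [1, 5, 11, 15, 17] -> counters=[0,0,0,0,0,0,0,0,0,0,0,0,0,0,0,0,0,0,0,0,0,0,0,0,0,0]
Step 17: insert vgf at [1, 4, 9, 15, 22] -> counters=[0,1,0,0,1,0,0,0,0,1,0,0,0,0,0,1,0,0,0,0,0,0,1,0,0,0]
Step 18: insert y at [1, 8, 10, 12, 15] -> counters=[0,2,0,0,1,0,0,0,1,1,1,0,1,0,0,2,0,0,0,0,0,0,1,0,0,0]
Step 19: insert ocm at [1, 5, 11, 15, 17] -> counters=[0,3,0,0,1,1,0,0,1,1,1,1,1,0,0,3,0,1,0,0,0,0,1,0,0,0]
Step 20: insert ocm at [1, 5, 11, 15, 17] -> counters=[0,4,0,0,1,2,0,0,1,1,1,2,1,0,0,4,0,2,0,0,0,0,1,0,0,0]
Step 21: insert vgf at [1, 4, 9, 15, 22] -> counters=[0,5,0,0,2,2,0,0,1,2,1,2,1,0,0,5,0,2,0,0,0,0,2,0,0,0]
Step 22: insert cdu at [2, 4, 11, 16, 18] -> counters=[0,5,1,0,3,2,0,0,1,2,1,3,1,0,0,5,1,2,1,0,0,0,2,0,0,0]
Step 23: insert ocm at [1, 5, 11, 15, 17] -> counters=[0,6,1,0,3,3,0,0,1,2,1,4,1,0,0,6,1,3,1,0,0,0,2,0,0,0]
Step 24: insert cdu at [2, 4, 11, 16, 18] -> counters=[0,6,2,0,4,3,0,0,1,2,1,5,1,0,0,6,2,3,2,0,0,0,2,0,0,0]
Step 25: insert ocm at [1, 5, 11, 15, 17] -> counters=[0,7,2,0,4,4,0,0,1,2,1,6,1,0,0,7,2,4,2,0,0,0,2,0,0,0]
Final counters=[0,7,2,0,4,4,0,0,1,2,1,6,1,0,0,7,2,4,2,0,0,0,2,0,0,0] -> 14 nonzero

Answer: 14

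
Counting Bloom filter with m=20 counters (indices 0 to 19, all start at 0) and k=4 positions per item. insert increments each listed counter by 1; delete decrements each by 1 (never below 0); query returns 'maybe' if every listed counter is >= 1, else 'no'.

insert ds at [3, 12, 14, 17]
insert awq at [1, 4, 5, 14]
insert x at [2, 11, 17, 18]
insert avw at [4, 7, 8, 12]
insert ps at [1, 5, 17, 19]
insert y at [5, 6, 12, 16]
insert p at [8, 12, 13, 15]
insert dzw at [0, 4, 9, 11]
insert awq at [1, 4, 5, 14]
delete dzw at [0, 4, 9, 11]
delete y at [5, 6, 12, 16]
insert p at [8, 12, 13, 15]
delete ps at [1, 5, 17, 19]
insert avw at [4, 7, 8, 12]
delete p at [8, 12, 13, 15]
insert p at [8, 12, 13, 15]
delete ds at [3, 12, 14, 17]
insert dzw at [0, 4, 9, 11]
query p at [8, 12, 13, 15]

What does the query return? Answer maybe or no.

Answer: maybe

Derivation:
Step 1: insert ds at [3, 12, 14, 17] -> counters=[0,0,0,1,0,0,0,0,0,0,0,0,1,0,1,0,0,1,0,0]
Step 2: insert awq at [1, 4, 5, 14] -> counters=[0,1,0,1,1,1,0,0,0,0,0,0,1,0,2,0,0,1,0,0]
Step 3: insert x at [2, 11, 17, 18] -> counters=[0,1,1,1,1,1,0,0,0,0,0,1,1,0,2,0,0,2,1,0]
Step 4: insert avw at [4, 7, 8, 12] -> counters=[0,1,1,1,2,1,0,1,1,0,0,1,2,0,2,0,0,2,1,0]
Step 5: insert ps at [1, 5, 17, 19] -> counters=[0,2,1,1,2,2,0,1,1,0,0,1,2,0,2,0,0,3,1,1]
Step 6: insert y at [5, 6, 12, 16] -> counters=[0,2,1,1,2,3,1,1,1,0,0,1,3,0,2,0,1,3,1,1]
Step 7: insert p at [8, 12, 13, 15] -> counters=[0,2,1,1,2,3,1,1,2,0,0,1,4,1,2,1,1,3,1,1]
Step 8: insert dzw at [0, 4, 9, 11] -> counters=[1,2,1,1,3,3,1,1,2,1,0,2,4,1,2,1,1,3,1,1]
Step 9: insert awq at [1, 4, 5, 14] -> counters=[1,3,1,1,4,4,1,1,2,1,0,2,4,1,3,1,1,3,1,1]
Step 10: delete dzw at [0, 4, 9, 11] -> counters=[0,3,1,1,3,4,1,1,2,0,0,1,4,1,3,1,1,3,1,1]
Step 11: delete y at [5, 6, 12, 16] -> counters=[0,3,1,1,3,3,0,1,2,0,0,1,3,1,3,1,0,3,1,1]
Step 12: insert p at [8, 12, 13, 15] -> counters=[0,3,1,1,3,3,0,1,3,0,0,1,4,2,3,2,0,3,1,1]
Step 13: delete ps at [1, 5, 17, 19] -> counters=[0,2,1,1,3,2,0,1,3,0,0,1,4,2,3,2,0,2,1,0]
Step 14: insert avw at [4, 7, 8, 12] -> counters=[0,2,1,1,4,2,0,2,4,0,0,1,5,2,3,2,0,2,1,0]
Step 15: delete p at [8, 12, 13, 15] -> counters=[0,2,1,1,4,2,0,2,3,0,0,1,4,1,3,1,0,2,1,0]
Step 16: insert p at [8, 12, 13, 15] -> counters=[0,2,1,1,4,2,0,2,4,0,0,1,5,2,3,2,0,2,1,0]
Step 17: delete ds at [3, 12, 14, 17] -> counters=[0,2,1,0,4,2,0,2,4,0,0,1,4,2,2,2,0,1,1,0]
Step 18: insert dzw at [0, 4, 9, 11] -> counters=[1,2,1,0,5,2,0,2,4,1,0,2,4,2,2,2,0,1,1,0]
Query p: check counters[8]=4 counters[12]=4 counters[13]=2 counters[15]=2 -> maybe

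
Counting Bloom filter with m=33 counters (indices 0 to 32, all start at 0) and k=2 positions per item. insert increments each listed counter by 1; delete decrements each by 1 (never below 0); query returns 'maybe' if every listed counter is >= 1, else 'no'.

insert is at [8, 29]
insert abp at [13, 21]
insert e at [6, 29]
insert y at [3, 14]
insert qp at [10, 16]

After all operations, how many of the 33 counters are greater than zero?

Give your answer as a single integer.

Step 1: insert is at [8, 29] -> counters=[0,0,0,0,0,0,0,0,1,0,0,0,0,0,0,0,0,0,0,0,0,0,0,0,0,0,0,0,0,1,0,0,0]
Step 2: insert abp at [13, 21] -> counters=[0,0,0,0,0,0,0,0,1,0,0,0,0,1,0,0,0,0,0,0,0,1,0,0,0,0,0,0,0,1,0,0,0]
Step 3: insert e at [6, 29] -> counters=[0,0,0,0,0,0,1,0,1,0,0,0,0,1,0,0,0,0,0,0,0,1,0,0,0,0,0,0,0,2,0,0,0]
Step 4: insert y at [3, 14] -> counters=[0,0,0,1,0,0,1,0,1,0,0,0,0,1,1,0,0,0,0,0,0,1,0,0,0,0,0,0,0,2,0,0,0]
Step 5: insert qp at [10, 16] -> counters=[0,0,0,1,0,0,1,0,1,0,1,0,0,1,1,0,1,0,0,0,0,1,0,0,0,0,0,0,0,2,0,0,0]
Final counters=[0,0,0,1,0,0,1,0,1,0,1,0,0,1,1,0,1,0,0,0,0,1,0,0,0,0,0,0,0,2,0,0,0] -> 9 nonzero

Answer: 9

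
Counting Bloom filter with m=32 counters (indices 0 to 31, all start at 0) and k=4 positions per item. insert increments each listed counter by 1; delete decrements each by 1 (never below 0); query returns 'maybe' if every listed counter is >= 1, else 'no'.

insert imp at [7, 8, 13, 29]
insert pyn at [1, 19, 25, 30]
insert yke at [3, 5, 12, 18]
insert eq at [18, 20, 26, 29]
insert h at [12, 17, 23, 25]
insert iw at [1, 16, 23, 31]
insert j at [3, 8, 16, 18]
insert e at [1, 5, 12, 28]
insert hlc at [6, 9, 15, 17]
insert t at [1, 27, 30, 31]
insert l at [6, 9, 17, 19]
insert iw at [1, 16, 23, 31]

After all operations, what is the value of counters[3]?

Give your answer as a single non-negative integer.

Answer: 2

Derivation:
Step 1: insert imp at [7, 8, 13, 29] -> counters=[0,0,0,0,0,0,0,1,1,0,0,0,0,1,0,0,0,0,0,0,0,0,0,0,0,0,0,0,0,1,0,0]
Step 2: insert pyn at [1, 19, 25, 30] -> counters=[0,1,0,0,0,0,0,1,1,0,0,0,0,1,0,0,0,0,0,1,0,0,0,0,0,1,0,0,0,1,1,0]
Step 3: insert yke at [3, 5, 12, 18] -> counters=[0,1,0,1,0,1,0,1,1,0,0,0,1,1,0,0,0,0,1,1,0,0,0,0,0,1,0,0,0,1,1,0]
Step 4: insert eq at [18, 20, 26, 29] -> counters=[0,1,0,1,0,1,0,1,1,0,0,0,1,1,0,0,0,0,2,1,1,0,0,0,0,1,1,0,0,2,1,0]
Step 5: insert h at [12, 17, 23, 25] -> counters=[0,1,0,1,0,1,0,1,1,0,0,0,2,1,0,0,0,1,2,1,1,0,0,1,0,2,1,0,0,2,1,0]
Step 6: insert iw at [1, 16, 23, 31] -> counters=[0,2,0,1,0,1,0,1,1,0,0,0,2,1,0,0,1,1,2,1,1,0,0,2,0,2,1,0,0,2,1,1]
Step 7: insert j at [3, 8, 16, 18] -> counters=[0,2,0,2,0,1,0,1,2,0,0,0,2,1,0,0,2,1,3,1,1,0,0,2,0,2,1,0,0,2,1,1]
Step 8: insert e at [1, 5, 12, 28] -> counters=[0,3,0,2,0,2,0,1,2,0,0,0,3,1,0,0,2,1,3,1,1,0,0,2,0,2,1,0,1,2,1,1]
Step 9: insert hlc at [6, 9, 15, 17] -> counters=[0,3,0,2,0,2,1,1,2,1,0,0,3,1,0,1,2,2,3,1,1,0,0,2,0,2,1,0,1,2,1,1]
Step 10: insert t at [1, 27, 30, 31] -> counters=[0,4,0,2,0,2,1,1,2,1,0,0,3,1,0,1,2,2,3,1,1,0,0,2,0,2,1,1,1,2,2,2]
Step 11: insert l at [6, 9, 17, 19] -> counters=[0,4,0,2,0,2,2,1,2,2,0,0,3,1,0,1,2,3,3,2,1,0,0,2,0,2,1,1,1,2,2,2]
Step 12: insert iw at [1, 16, 23, 31] -> counters=[0,5,0,2,0,2,2,1,2,2,0,0,3,1,0,1,3,3,3,2,1,0,0,3,0,2,1,1,1,2,2,3]
Final counters=[0,5,0,2,0,2,2,1,2,2,0,0,3,1,0,1,3,3,3,2,1,0,0,3,0,2,1,1,1,2,2,3] -> counters[3]=2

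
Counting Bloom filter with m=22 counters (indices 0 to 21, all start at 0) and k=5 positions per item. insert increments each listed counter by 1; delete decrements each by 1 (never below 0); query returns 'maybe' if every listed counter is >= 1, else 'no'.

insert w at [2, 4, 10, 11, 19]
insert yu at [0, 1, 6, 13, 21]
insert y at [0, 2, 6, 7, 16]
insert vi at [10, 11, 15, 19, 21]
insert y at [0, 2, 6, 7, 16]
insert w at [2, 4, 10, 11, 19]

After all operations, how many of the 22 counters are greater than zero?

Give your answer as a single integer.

Answer: 13

Derivation:
Step 1: insert w at [2, 4, 10, 11, 19] -> counters=[0,0,1,0,1,0,0,0,0,0,1,1,0,0,0,0,0,0,0,1,0,0]
Step 2: insert yu at [0, 1, 6, 13, 21] -> counters=[1,1,1,0,1,0,1,0,0,0,1,1,0,1,0,0,0,0,0,1,0,1]
Step 3: insert y at [0, 2, 6, 7, 16] -> counters=[2,1,2,0,1,0,2,1,0,0,1,1,0,1,0,0,1,0,0,1,0,1]
Step 4: insert vi at [10, 11, 15, 19, 21] -> counters=[2,1,2,0,1,0,2,1,0,0,2,2,0,1,0,1,1,0,0,2,0,2]
Step 5: insert y at [0, 2, 6, 7, 16] -> counters=[3,1,3,0,1,0,3,2,0,0,2,2,0,1,0,1,2,0,0,2,0,2]
Step 6: insert w at [2, 4, 10, 11, 19] -> counters=[3,1,4,0,2,0,3,2,0,0,3,3,0,1,0,1,2,0,0,3,0,2]
Final counters=[3,1,4,0,2,0,3,2,0,0,3,3,0,1,0,1,2,0,0,3,0,2] -> 13 nonzero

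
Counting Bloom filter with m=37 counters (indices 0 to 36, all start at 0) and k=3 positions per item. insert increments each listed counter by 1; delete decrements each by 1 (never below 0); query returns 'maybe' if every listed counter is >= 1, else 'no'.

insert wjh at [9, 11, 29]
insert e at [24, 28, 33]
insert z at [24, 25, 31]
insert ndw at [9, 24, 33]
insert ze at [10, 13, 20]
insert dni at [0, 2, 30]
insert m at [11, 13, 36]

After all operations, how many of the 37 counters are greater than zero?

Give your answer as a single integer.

Step 1: insert wjh at [9, 11, 29] -> counters=[0,0,0,0,0,0,0,0,0,1,0,1,0,0,0,0,0,0,0,0,0,0,0,0,0,0,0,0,0,1,0,0,0,0,0,0,0]
Step 2: insert e at [24, 28, 33] -> counters=[0,0,0,0,0,0,0,0,0,1,0,1,0,0,0,0,0,0,0,0,0,0,0,0,1,0,0,0,1,1,0,0,0,1,0,0,0]
Step 3: insert z at [24, 25, 31] -> counters=[0,0,0,0,0,0,0,0,0,1,0,1,0,0,0,0,0,0,0,0,0,0,0,0,2,1,0,0,1,1,0,1,0,1,0,0,0]
Step 4: insert ndw at [9, 24, 33] -> counters=[0,0,0,0,0,0,0,0,0,2,0,1,0,0,0,0,0,0,0,0,0,0,0,0,3,1,0,0,1,1,0,1,0,2,0,0,0]
Step 5: insert ze at [10, 13, 20] -> counters=[0,0,0,0,0,0,0,0,0,2,1,1,0,1,0,0,0,0,0,0,1,0,0,0,3,1,0,0,1,1,0,1,0,2,0,0,0]
Step 6: insert dni at [0, 2, 30] -> counters=[1,0,1,0,0,0,0,0,0,2,1,1,0,1,0,0,0,0,0,0,1,0,0,0,3,1,0,0,1,1,1,1,0,2,0,0,0]
Step 7: insert m at [11, 13, 36] -> counters=[1,0,1,0,0,0,0,0,0,2,1,2,0,2,0,0,0,0,0,0,1,0,0,0,3,1,0,0,1,1,1,1,0,2,0,0,1]
Final counters=[1,0,1,0,0,0,0,0,0,2,1,2,0,2,0,0,0,0,0,0,1,0,0,0,3,1,0,0,1,1,1,1,0,2,0,0,1] -> 15 nonzero

Answer: 15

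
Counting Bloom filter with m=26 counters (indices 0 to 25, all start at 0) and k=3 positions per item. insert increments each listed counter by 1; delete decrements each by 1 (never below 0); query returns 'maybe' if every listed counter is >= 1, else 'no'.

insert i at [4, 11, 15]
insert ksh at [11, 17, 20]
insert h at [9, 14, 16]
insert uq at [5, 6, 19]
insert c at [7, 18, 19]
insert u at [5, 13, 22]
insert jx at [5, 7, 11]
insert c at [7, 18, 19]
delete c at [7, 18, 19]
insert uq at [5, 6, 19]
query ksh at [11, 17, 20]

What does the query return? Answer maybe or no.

Step 1: insert i at [4, 11, 15] -> counters=[0,0,0,0,1,0,0,0,0,0,0,1,0,0,0,1,0,0,0,0,0,0,0,0,0,0]
Step 2: insert ksh at [11, 17, 20] -> counters=[0,0,0,0,1,0,0,0,0,0,0,2,0,0,0,1,0,1,0,0,1,0,0,0,0,0]
Step 3: insert h at [9, 14, 16] -> counters=[0,0,0,0,1,0,0,0,0,1,0,2,0,0,1,1,1,1,0,0,1,0,0,0,0,0]
Step 4: insert uq at [5, 6, 19] -> counters=[0,0,0,0,1,1,1,0,0,1,0,2,0,0,1,1,1,1,0,1,1,0,0,0,0,0]
Step 5: insert c at [7, 18, 19] -> counters=[0,0,0,0,1,1,1,1,0,1,0,2,0,0,1,1,1,1,1,2,1,0,0,0,0,0]
Step 6: insert u at [5, 13, 22] -> counters=[0,0,0,0,1,2,1,1,0,1,0,2,0,1,1,1,1,1,1,2,1,0,1,0,0,0]
Step 7: insert jx at [5, 7, 11] -> counters=[0,0,0,0,1,3,1,2,0,1,0,3,0,1,1,1,1,1,1,2,1,0,1,0,0,0]
Step 8: insert c at [7, 18, 19] -> counters=[0,0,0,0,1,3,1,3,0,1,0,3,0,1,1,1,1,1,2,3,1,0,1,0,0,0]
Step 9: delete c at [7, 18, 19] -> counters=[0,0,0,0,1,3,1,2,0,1,0,3,0,1,1,1,1,1,1,2,1,0,1,0,0,0]
Step 10: insert uq at [5, 6, 19] -> counters=[0,0,0,0,1,4,2,2,0,1,0,3,0,1,1,1,1,1,1,3,1,0,1,0,0,0]
Query ksh: check counters[11]=3 counters[17]=1 counters[20]=1 -> maybe

Answer: maybe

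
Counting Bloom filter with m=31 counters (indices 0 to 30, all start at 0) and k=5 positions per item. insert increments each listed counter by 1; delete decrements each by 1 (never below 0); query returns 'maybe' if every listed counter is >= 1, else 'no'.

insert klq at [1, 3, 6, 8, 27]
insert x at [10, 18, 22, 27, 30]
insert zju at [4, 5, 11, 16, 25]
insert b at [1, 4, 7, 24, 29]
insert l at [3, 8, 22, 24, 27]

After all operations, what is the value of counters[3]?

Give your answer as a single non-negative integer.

Step 1: insert klq at [1, 3, 6, 8, 27] -> counters=[0,1,0,1,0,0,1,0,1,0,0,0,0,0,0,0,0,0,0,0,0,0,0,0,0,0,0,1,0,0,0]
Step 2: insert x at [10, 18, 22, 27, 30] -> counters=[0,1,0,1,0,0,1,0,1,0,1,0,0,0,0,0,0,0,1,0,0,0,1,0,0,0,0,2,0,0,1]
Step 3: insert zju at [4, 5, 11, 16, 25] -> counters=[0,1,0,1,1,1,1,0,1,0,1,1,0,0,0,0,1,0,1,0,0,0,1,0,0,1,0,2,0,0,1]
Step 4: insert b at [1, 4, 7, 24, 29] -> counters=[0,2,0,1,2,1,1,1,1,0,1,1,0,0,0,0,1,0,1,0,0,0,1,0,1,1,0,2,0,1,1]
Step 5: insert l at [3, 8, 22, 24, 27] -> counters=[0,2,0,2,2,1,1,1,2,0,1,1,0,0,0,0,1,0,1,0,0,0,2,0,2,1,0,3,0,1,1]
Final counters=[0,2,0,2,2,1,1,1,2,0,1,1,0,0,0,0,1,0,1,0,0,0,2,0,2,1,0,3,0,1,1] -> counters[3]=2

Answer: 2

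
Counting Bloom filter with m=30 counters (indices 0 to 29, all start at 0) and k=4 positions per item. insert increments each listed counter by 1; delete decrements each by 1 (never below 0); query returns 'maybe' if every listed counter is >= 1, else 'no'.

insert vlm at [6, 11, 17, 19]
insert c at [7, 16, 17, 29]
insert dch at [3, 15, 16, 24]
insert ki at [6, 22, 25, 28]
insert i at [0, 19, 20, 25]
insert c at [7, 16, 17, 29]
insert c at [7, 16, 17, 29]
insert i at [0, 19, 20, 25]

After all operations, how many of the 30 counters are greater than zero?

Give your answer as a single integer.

Step 1: insert vlm at [6, 11, 17, 19] -> counters=[0,0,0,0,0,0,1,0,0,0,0,1,0,0,0,0,0,1,0,1,0,0,0,0,0,0,0,0,0,0]
Step 2: insert c at [7, 16, 17, 29] -> counters=[0,0,0,0,0,0,1,1,0,0,0,1,0,0,0,0,1,2,0,1,0,0,0,0,0,0,0,0,0,1]
Step 3: insert dch at [3, 15, 16, 24] -> counters=[0,0,0,1,0,0,1,1,0,0,0,1,0,0,0,1,2,2,0,1,0,0,0,0,1,0,0,0,0,1]
Step 4: insert ki at [6, 22, 25, 28] -> counters=[0,0,0,1,0,0,2,1,0,0,0,1,0,0,0,1,2,2,0,1,0,0,1,0,1,1,0,0,1,1]
Step 5: insert i at [0, 19, 20, 25] -> counters=[1,0,0,1,0,0,2,1,0,0,0,1,0,0,0,1,2,2,0,2,1,0,1,0,1,2,0,0,1,1]
Step 6: insert c at [7, 16, 17, 29] -> counters=[1,0,0,1,0,0,2,2,0,0,0,1,0,0,0,1,3,3,0,2,1,0,1,0,1,2,0,0,1,2]
Step 7: insert c at [7, 16, 17, 29] -> counters=[1,0,0,1,0,0,2,3,0,0,0,1,0,0,0,1,4,4,0,2,1,0,1,0,1,2,0,0,1,3]
Step 8: insert i at [0, 19, 20, 25] -> counters=[2,0,0,1,0,0,2,3,0,0,0,1,0,0,0,1,4,4,0,3,2,0,1,0,1,3,0,0,1,3]
Final counters=[2,0,0,1,0,0,2,3,0,0,0,1,0,0,0,1,4,4,0,3,2,0,1,0,1,3,0,0,1,3] -> 15 nonzero

Answer: 15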